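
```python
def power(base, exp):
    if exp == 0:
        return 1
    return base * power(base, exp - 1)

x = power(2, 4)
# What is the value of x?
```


power(2, 4)
= 2 * power(2, 3)
= 2 * 2 * power(2, 2)
= 2 * 2 * 2 * power(2, 1)
= 2 * 2 * 2 * 2 * power(2, 0)
= 2 * 2 * 2 * 2 * 1
= 16


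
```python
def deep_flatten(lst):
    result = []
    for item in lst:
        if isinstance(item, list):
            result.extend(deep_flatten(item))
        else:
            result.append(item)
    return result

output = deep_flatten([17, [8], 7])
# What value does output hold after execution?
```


deep_flatten([17, [8], 7])
Processing each element:
  17 is not a list -> append 17
  [8] is a list -> deep_flatten recursively -> [8]
  7 is not a list -> append 7
= [17, 8, 7]


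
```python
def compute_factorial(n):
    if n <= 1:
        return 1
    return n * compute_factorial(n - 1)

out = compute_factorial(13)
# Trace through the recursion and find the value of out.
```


compute_factorial(13)
= 13 * compute_factorial(12)
= 13 * 12 * compute_factorial(11)
= 13 * 12 * 11 * compute_factorial(10)
= 13 * 12 * 11 * 10 * compute_factorial(9)
= 13 * 12 * 11 * 10 * 9 * compute_factorial(8)
= 13 * 12 * 11 * 10 * 9 * 8 * compute_factorial(7)
= 13 * 12 * 11 * 10 * 9 * 8 * 7 * compute_factorial(6)
= 13 * 12 * 11 * 10 * 9 * 8 * 7 * 6 * compute_factorial(5)
= 13 * 12 * 11 * 10 * 9 * 8 * 7 * 6 * 5 * compute_factorial(4)
= 13 * 12 * 11 * 10 * 9 * 8 * 7 * 6 * 5 * 4 * compute_factorial(3)
= 13 * 12 * 11 * 10 * 9 * 8 * 7 * 6 * 5 * 4 * 3 * compute_factorial(2)
= 13 * 12 * 11 * 10 * 9 * 8 * 7 * 6 * 5 * 4 * 3 * 2 * compute_factorial(1)
= 13 * 12 * 11 * 10 * 9 * 8 * 7 * 6 * 5 * 4 * 3 * 2 * 1
= 6227020800


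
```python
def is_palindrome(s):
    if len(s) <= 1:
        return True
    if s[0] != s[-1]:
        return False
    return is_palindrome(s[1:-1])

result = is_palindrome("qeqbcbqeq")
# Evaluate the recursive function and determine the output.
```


is_palindrome("qeqbcbqeq")
"qeqbcbqeq": s[0]='q' == s[-1]='q' -> is_palindrome("eqbcbqe")
"eqbcbqe": s[0]='e' == s[-1]='e' -> is_palindrome("qbcbq")
"qbcbq": s[0]='q' == s[-1]='q' -> is_palindrome("bcb")
"bcb": s[0]='b' == s[-1]='b' -> is_palindrome("c")
"c": len <= 1 -> True
= True


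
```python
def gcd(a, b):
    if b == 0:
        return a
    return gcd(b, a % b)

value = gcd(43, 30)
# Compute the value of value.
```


gcd(43, 30)
= gcd(30, 43 % 30) = gcd(30, 13)
= gcd(13, 30 % 13) = gcd(13, 4)
= gcd(4, 13 % 4) = gcd(4, 1)
= gcd(1, 4 % 1) = gcd(1, 0)
b == 0, return a = 1


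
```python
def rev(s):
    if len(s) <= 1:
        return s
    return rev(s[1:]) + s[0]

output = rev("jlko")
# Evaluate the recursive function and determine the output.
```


rev("jlko")
= rev("lko") + "j"
= rev("ko") + "l" + "j"
= rev("o") + "k" + "l" + "j"
= "o" + "k" + "l" + "j"
= "oklj"


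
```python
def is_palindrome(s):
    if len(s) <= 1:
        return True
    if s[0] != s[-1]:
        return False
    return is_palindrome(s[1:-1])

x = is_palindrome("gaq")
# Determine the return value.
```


is_palindrome("gaq")
"gaq": s[0]='g' != s[-1]='q' -> False
= False


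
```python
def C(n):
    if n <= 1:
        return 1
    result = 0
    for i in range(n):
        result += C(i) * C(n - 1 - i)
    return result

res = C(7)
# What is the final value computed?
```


C(7)
= sum of C(i) * C(7-1-i) for i in 0..6
First compute sub-values bottom-up:
  C(0) = 1, C(1) = 1
  C(2) = 1*1 + 1*1 = 2
  C(3) = 1*2 + 1*1 + 2*1 = 5
  C(4) = 1*5 + 1*2 + 2*1 + 5*1 = 14
  C(5) = 1*14 + 1*5 + 2*2 + 5*1 + 14*1 = 42
  C(6) = 1*42 + 1*14 + 2*5 + 5*2 + 14*1 + 42*1 = 132
Now C(7):
  C(0)*C(6) = 1*132 = 132
  C(1)*C(5) = 1*42 = 42
  C(2)*C(4) = 2*14 = 28
  C(3)*C(3) = 5*5 = 25
  C(4)*C(2) = 14*2 = 28
  C(5)*C(1) = 42*1 = 42
  C(6)*C(0) = 132*1 = 132
= 132 + 42 + 28 + 25 + 28 + 42 + 132
= 429


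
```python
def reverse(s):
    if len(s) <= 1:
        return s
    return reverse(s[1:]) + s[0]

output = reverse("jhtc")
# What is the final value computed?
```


reverse("jhtc")
= reverse("htc") + "j"
= reverse("tc") + "h" + "j"
= reverse("c") + "t" + "h" + "j"
= "c" + "t" + "h" + "j"
= "cthj"


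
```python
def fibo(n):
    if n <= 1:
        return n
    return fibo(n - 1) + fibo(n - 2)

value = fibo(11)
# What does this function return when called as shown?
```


fibo(11)
= fibo(10) + fibo(9)
= (fibo(9) + fibo(8)) + fibo(9)
Computing bottom-up: fibo(0)=0, fibo(1)=1, fibo(2)=1, fibo(3)=2, fibo(4)=3, fibo(5)=5, fibo(6)=8, fibo(7)=13, fibo(8)=21, fibo(9)=34, fibo(10)=55, fibo(11)=89
= 89


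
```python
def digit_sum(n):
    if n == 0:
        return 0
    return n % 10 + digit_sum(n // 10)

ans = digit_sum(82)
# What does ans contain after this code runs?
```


digit_sum(82)
= 2 + digit_sum(8)
= 2 + 8 + digit_sum(0)
= 2 + 8 + 0
= 10


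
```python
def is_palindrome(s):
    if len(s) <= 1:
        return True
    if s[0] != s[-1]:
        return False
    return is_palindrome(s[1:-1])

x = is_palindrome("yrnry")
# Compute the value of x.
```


is_palindrome("yrnry")
"yrnry": s[0]='y' == s[-1]='y' -> is_palindrome("rnr")
"rnr": s[0]='r' == s[-1]='r' -> is_palindrome("n")
"n": len <= 1 -> True
= True


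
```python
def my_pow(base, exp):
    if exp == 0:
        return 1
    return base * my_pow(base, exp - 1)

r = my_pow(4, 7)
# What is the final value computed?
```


my_pow(4, 7)
= 4 * my_pow(4, 6)
= 4 * 4 * my_pow(4, 5)
= 4 * 4 * 4 * my_pow(4, 4)
= 4 * 4 * 4 * 4 * my_pow(4, 3)
= 4 * 4 * 4 * 4 * 4 * my_pow(4, 2)
= 4 * 4 * 4 * 4 * 4 * 4 * my_pow(4, 1)
= 4 * 4 * 4 * 4 * 4 * 4 * 4 * my_pow(4, 0)
= 4 * 4 * 4 * 4 * 4 * 4 * 4 * 1
= 16384


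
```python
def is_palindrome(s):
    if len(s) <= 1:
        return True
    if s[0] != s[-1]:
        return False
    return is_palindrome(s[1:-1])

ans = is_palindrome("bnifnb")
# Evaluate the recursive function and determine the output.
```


is_palindrome("bnifnb")
"bnifnb": s[0]='b' == s[-1]='b' -> is_palindrome("nifn")
"nifn": s[0]='n' == s[-1]='n' -> is_palindrome("if")
"if": s[0]='i' != s[-1]='f' -> False
= False


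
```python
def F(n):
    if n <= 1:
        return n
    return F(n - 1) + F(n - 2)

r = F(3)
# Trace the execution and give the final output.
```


F(3)
= F(2) + F(1)
Computing bottom-up: F(0)=0, F(1)=1, F(2)=1, F(3)=2
= 2


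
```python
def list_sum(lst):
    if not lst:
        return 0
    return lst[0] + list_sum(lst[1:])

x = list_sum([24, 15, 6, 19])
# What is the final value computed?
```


list_sum([24, 15, 6, 19])
= 24 + list_sum([15, 6, 19])
= 24 + 15 + list_sum([6, 19])
= 24 + 15 + 6 + list_sum([19])
= 24 + 15 + 6 + 19 + list_sum([])
= 24 + 15 + 6 + 19 + 0
= 64


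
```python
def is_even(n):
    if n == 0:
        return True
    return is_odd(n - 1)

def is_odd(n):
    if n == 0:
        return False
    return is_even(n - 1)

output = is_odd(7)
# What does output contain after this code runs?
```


is_odd(7)
= is_even(6)
= is_odd(5)
= is_even(4)
= is_odd(3)
= is_even(2)
= is_odd(1)
= is_even(0)
n == 0: return True
= True


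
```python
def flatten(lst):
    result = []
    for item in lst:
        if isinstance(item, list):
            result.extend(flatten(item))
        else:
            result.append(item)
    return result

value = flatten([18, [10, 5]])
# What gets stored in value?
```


flatten([18, [10, 5]])
Processing each element:
  18 is not a list -> append 18
  [10, 5] is a list -> flatten recursively -> [10, 5]
= [18, 10, 5]


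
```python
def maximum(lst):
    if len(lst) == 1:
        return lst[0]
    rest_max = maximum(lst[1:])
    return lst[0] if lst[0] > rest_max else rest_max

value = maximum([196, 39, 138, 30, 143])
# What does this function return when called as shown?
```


maximum([196, 39, 138, 30, 143])
= compare 196 with maximum([39, 138, 30, 143])
= compare 39 with maximum([138, 30, 143])
= compare 138 with maximum([30, 143])
= compare 30 with maximum([143])
Base: maximum([143]) = 143
compare 30 with 143: max = 143
compare 138 with 143: max = 143
compare 39 with 143: max = 143
compare 196 with 143: max = 196
= 196


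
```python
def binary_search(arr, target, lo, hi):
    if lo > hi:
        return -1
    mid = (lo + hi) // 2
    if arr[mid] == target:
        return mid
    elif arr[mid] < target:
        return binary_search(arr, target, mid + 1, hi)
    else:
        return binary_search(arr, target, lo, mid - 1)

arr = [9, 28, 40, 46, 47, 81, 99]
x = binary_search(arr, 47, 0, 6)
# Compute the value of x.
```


binary_search(arr, 47, 0, 6)
lo=0, hi=6, mid=3, arr[mid]=46
46 < 47, search right half
lo=4, hi=6, mid=5, arr[mid]=81
81 > 47, search left half
lo=4, hi=4, mid=4, arr[mid]=47
arr[4] == 47, found at index 4
= 4


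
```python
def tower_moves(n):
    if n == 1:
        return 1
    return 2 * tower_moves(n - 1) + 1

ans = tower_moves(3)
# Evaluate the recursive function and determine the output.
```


tower_moves(3)
= 2 * tower_moves(2) + 1
= 2 * (2 * tower_moves(1) + 1) + 1
Now compute bottom-up:
tower_moves(1) = 1
tower_moves(2) = 2 * 1 + 1 = 3
tower_moves(3) = 2 * 3 + 1 = 7
= 7


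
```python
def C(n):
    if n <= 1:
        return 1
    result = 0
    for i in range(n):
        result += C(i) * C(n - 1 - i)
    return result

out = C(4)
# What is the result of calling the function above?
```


C(4)
= sum of C(i) * C(4-1-i) for i in 0..3
First compute sub-values bottom-up:
  C(0) = 1, C(1) = 1
  C(2) = 1*1 + 1*1 = 2
  C(3) = 1*2 + 1*1 + 2*1 = 5
Now C(4):
  C(0)*C(3) = 1*5 = 5
  C(1)*C(2) = 1*2 = 2
  C(2)*C(1) = 2*1 = 2
  C(3)*C(0) = 5*1 = 5
= 5 + 2 + 2 + 5
= 14


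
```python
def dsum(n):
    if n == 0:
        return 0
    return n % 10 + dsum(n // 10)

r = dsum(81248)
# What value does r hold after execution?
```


dsum(81248)
= 8 + dsum(8124)
= 8 + 4 + dsum(812)
= 8 + 4 + 2 + dsum(81)
= 8 + 4 + 2 + 1 + dsum(8)
= 8 + 4 + 2 + 1 + 8 + dsum(0)
= 8 + 4 + 2 + 1 + 8 + 0
= 23


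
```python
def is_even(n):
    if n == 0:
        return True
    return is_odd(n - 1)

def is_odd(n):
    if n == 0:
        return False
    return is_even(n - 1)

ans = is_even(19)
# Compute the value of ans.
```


is_even(19)
= is_odd(18)
= is_even(17)
= is_odd(16)
= is_even(15)
= is_odd(14)
= is_even(13)
= is_odd(12)
= is_even(11)
= is_odd(10)
= is_even(9)
= is_odd(8)
= is_even(7)
= is_odd(6)
= is_even(5)
= is_odd(4)
= is_even(3)
= is_odd(2)
= is_even(1)
= is_odd(0)
n == 0: return False
= False


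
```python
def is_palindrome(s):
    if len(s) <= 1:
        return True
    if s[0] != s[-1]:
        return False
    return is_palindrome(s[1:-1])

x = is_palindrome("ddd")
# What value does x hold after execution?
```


is_palindrome("ddd")
"ddd": s[0]='d' == s[-1]='d' -> is_palindrome("d")
"d": len <= 1 -> True
= True


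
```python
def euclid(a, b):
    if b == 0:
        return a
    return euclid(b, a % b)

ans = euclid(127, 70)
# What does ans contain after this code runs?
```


euclid(127, 70)
= euclid(70, 127 % 70) = euclid(70, 57)
= euclid(57, 70 % 57) = euclid(57, 13)
= euclid(13, 57 % 13) = euclid(13, 5)
= euclid(5, 13 % 5) = euclid(5, 3)
= euclid(3, 5 % 3) = euclid(3, 2)
= euclid(2, 3 % 2) = euclid(2, 1)
= euclid(1, 2 % 1) = euclid(1, 0)
b == 0, return a = 1


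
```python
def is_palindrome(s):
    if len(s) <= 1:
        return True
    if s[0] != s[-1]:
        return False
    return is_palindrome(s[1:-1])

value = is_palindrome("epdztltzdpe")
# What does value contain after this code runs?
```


is_palindrome("epdztltzdpe")
"epdztltzdpe": s[0]='e' == s[-1]='e' -> is_palindrome("pdztltzdp")
"pdztltzdp": s[0]='p' == s[-1]='p' -> is_palindrome("dztltzd")
"dztltzd": s[0]='d' == s[-1]='d' -> is_palindrome("ztltz")
"ztltz": s[0]='z' == s[-1]='z' -> is_palindrome("tlt")
"tlt": s[0]='t' == s[-1]='t' -> is_palindrome("l")
"l": len <= 1 -> True
= True


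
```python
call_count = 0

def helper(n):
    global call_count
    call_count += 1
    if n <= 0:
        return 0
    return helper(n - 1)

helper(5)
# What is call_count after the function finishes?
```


helper(5) calls helper(4) calls ... calls helper(0)
Total calls: 5 + 1 (for base case) = 6


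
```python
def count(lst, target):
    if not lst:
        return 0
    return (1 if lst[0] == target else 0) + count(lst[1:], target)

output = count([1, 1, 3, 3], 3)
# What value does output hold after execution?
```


count([1, 1, 3, 3], 3)
lst[0]=1 != 3: 0 + count([1, 3, 3], 3)
lst[0]=1 != 3: 0 + count([3, 3], 3)
lst[0]=3 == 3: 1 + count([3], 3)
lst[0]=3 == 3: 1 + count([], 3)
= 2


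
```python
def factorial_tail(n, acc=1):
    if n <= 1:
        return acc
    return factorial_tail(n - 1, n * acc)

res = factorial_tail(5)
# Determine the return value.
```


factorial_tail(5, 1)
= factorial_tail(4, 5 * 1) = factorial_tail(4, 5)
= factorial_tail(3, 4 * 5) = factorial_tail(3, 20)
= factorial_tail(2, 3 * 20) = factorial_tail(2, 60)
= factorial_tail(1, 2 * 60) = factorial_tail(1, 120)
n <= 1, return acc = 120


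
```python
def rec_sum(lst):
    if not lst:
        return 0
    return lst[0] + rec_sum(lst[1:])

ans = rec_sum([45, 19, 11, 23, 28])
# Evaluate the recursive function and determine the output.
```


rec_sum([45, 19, 11, 23, 28])
= 45 + rec_sum([19, 11, 23, 28])
= 45 + 19 + rec_sum([11, 23, 28])
= 45 + 19 + 11 + rec_sum([23, 28])
= 45 + 19 + 11 + 23 + rec_sum([28])
= 45 + 19 + 11 + 23 + 28 + rec_sum([])
= 45 + 19 + 11 + 23 + 28 + 0
= 126


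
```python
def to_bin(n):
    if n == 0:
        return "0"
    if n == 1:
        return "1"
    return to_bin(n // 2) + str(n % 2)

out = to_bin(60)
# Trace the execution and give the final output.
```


to_bin(60)
= to_bin(30) + "0"
= to_bin(15) + "0" + "0"
= to_bin(7) + "1" + "0" + "0"
= to_bin(3) + "1" + "1" + "0" + "0"
= to_bin(1) + "1" + "1" + "1" + "0" + "0"
= "1" + "1" + "1" + "1" + "0" + "0"
= "111100"


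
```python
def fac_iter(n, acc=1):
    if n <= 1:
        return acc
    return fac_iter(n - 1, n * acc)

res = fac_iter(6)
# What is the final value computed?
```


fac_iter(6, 1)
= fac_iter(5, 6 * 1) = fac_iter(5, 6)
= fac_iter(4, 5 * 6) = fac_iter(4, 30)
= fac_iter(3, 4 * 30) = fac_iter(3, 120)
= fac_iter(2, 3 * 120) = fac_iter(2, 360)
= fac_iter(1, 2 * 360) = fac_iter(1, 720)
n <= 1, return acc = 720


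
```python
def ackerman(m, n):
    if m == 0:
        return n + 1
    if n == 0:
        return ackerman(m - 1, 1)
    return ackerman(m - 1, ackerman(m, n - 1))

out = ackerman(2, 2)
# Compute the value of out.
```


ackerman(2, 2)
= ackerman(1, ackerman(2, 1))
First compute ackerman(2, 1) = 5
= ackerman(1, 5)
= 7


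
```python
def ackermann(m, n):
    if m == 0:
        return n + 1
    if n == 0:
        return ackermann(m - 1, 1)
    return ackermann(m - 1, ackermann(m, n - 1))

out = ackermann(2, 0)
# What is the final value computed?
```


ackermann(2, 0)
n == 0: return ackermann(1, 1)
= ackermann(1, 1) = 3
= 3


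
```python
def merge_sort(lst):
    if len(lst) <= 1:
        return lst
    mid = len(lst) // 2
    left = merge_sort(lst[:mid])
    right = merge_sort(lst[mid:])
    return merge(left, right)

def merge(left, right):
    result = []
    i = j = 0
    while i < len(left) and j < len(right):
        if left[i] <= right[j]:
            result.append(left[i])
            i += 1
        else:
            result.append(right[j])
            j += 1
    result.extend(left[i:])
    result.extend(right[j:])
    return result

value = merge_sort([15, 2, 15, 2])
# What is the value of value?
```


merge_sort([15, 2, 15, 2])
Split into [15, 2] and [15, 2]
Left sorted: [2, 15]
Right sorted: [2, 15]
Merge [2, 15] and [2, 15]
= [2, 2, 15, 15]


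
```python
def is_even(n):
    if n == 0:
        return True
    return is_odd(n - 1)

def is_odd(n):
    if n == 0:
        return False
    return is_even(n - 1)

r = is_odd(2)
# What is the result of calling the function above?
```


is_odd(2)
= is_even(1)
= is_odd(0)
n == 0: return False
= False


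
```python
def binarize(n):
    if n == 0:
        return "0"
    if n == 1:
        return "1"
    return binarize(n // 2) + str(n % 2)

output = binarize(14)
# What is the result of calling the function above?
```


binarize(14)
= binarize(7) + "0"
= binarize(3) + "1" + "0"
= binarize(1) + "1" + "1" + "0"
= "1" + "1" + "1" + "0"
= "1110"


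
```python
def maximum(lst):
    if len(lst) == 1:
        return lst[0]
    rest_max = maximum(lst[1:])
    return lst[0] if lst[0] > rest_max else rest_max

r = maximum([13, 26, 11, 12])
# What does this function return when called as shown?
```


maximum([13, 26, 11, 12])
= compare 13 with maximum([26, 11, 12])
= compare 26 with maximum([11, 12])
= compare 11 with maximum([12])
Base: maximum([12]) = 12
compare 11 with 12: max = 12
compare 26 with 12: max = 26
compare 13 with 26: max = 26
= 26


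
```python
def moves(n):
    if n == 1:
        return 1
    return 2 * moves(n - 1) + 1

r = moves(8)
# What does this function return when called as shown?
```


moves(8)
= 2 * moves(7) + 1
= 2 * (2 * moves(6) + 1) + 1
= 2 * (2 * (2 * moves(5) + 1) + 1) + 1
= 2 * (2 * (2 * (2 * moves(4) + 1) + 1) + 1) + 1
= 2 * (2 * (2 * (2 * (2 * moves(3) + 1) + 1) + 1) + 1) + 1
= 2 * (2 * (2 * (2 * (2 * (2 * moves(2) + 1) + 1) + 1) + 1) + 1) + 1
= 2 * (2 * (2 * (2 * (2 * (2 * (2 * moves(1) + 1) + 1) + 1) + 1) + 1) + 1) + 1
Now compute bottom-up:
moves(1) = 1
moves(2) = 2 * 1 + 1 = 3
moves(3) = 2 * 3 + 1 = 7
moves(4) = 2 * 7 + 1 = 15
moves(5) = 2 * 15 + 1 = 31
moves(6) = 2 * 31 + 1 = 63
moves(7) = 2 * 63 + 1 = 127
moves(8) = 2 * 127 + 1 = 255
= 255


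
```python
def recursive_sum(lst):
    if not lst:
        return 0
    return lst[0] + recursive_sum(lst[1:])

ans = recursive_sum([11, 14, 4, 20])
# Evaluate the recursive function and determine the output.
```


recursive_sum([11, 14, 4, 20])
= 11 + recursive_sum([14, 4, 20])
= 11 + 14 + recursive_sum([4, 20])
= 11 + 14 + 4 + recursive_sum([20])
= 11 + 14 + 4 + 20 + recursive_sum([])
= 11 + 14 + 4 + 20 + 0
= 49


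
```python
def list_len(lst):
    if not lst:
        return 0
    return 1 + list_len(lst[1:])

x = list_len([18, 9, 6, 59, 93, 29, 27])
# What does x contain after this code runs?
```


list_len([18, 9, 6, 59, 93, 29, 27])
= 1 + list_len([9, 6, 59, 93, 29, 27])
= 1 + 1 + list_len([6, 59, 93, 29, 27])
= 1 + 1 + 1 + list_len([59, 93, 29, 27])
= 1 + 1 + 1 + 1 + list_len([93, 29, 27])
= 1 + 1 + 1 + 1 + 1 + list_len([29, 27])
= 1 + 1 + 1 + 1 + 1 + 1 + list_len([27])
= 1 + 1 + 1 + 1 + 1 + 1 + 1 + list_len([])
= 1 + 1 + 1 + 1 + 1 + 1 + 1 + 0
= 7


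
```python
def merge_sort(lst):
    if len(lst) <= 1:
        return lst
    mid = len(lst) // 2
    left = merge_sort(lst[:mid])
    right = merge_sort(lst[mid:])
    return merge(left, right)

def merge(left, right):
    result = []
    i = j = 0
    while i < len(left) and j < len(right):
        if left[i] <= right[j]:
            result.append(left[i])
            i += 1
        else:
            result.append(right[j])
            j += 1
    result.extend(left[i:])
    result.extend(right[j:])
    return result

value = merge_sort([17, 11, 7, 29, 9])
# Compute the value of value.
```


merge_sort([17, 11, 7, 29, 9])
Split into [17, 11] and [7, 29, 9]
Left sorted: [11, 17]
Right sorted: [7, 9, 29]
Merge [11, 17] and [7, 9, 29]
= [7, 9, 11, 17, 29]


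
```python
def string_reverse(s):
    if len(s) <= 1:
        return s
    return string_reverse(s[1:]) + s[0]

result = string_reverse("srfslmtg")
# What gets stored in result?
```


string_reverse("srfslmtg")
= string_reverse("rfslmtg") + "s"
= string_reverse("fslmtg") + "r" + "s"
= string_reverse("slmtg") + "f" + "r" + "s"
= string_reverse("lmtg") + "s" + "f" + "r" + "s"
= string_reverse("mtg") + "l" + "s" + "f" + "r" + "s"
= string_reverse("tg") + "m" + "l" + "s" + "f" + "r" + "s"
= string_reverse("g") + "t" + "m" + "l" + "s" + "f" + "r" + "s"
= "g" + "t" + "m" + "l" + "s" + "f" + "r" + "s"
= "gtmlsfrs"


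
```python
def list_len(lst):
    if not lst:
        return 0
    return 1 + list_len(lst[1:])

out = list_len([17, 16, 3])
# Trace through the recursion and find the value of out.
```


list_len([17, 16, 3])
= 1 + list_len([16, 3])
= 1 + 1 + list_len([3])
= 1 + 1 + 1 + list_len([])
= 1 + 1 + 1 + 0
= 3


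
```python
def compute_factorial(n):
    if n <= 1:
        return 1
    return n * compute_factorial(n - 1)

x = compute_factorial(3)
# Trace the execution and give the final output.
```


compute_factorial(3)
= 3 * compute_factorial(2)
= 3 * 2 * compute_factorial(1)
= 3 * 2 * 1
= 6


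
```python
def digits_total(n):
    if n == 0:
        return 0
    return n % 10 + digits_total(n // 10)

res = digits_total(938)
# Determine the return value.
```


digits_total(938)
= 8 + digits_total(93)
= 8 + 3 + digits_total(9)
= 8 + 3 + 9 + digits_total(0)
= 8 + 3 + 9 + 0
= 20


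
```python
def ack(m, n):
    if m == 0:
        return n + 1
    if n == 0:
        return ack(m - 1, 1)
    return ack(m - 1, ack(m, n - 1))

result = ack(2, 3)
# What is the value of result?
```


ack(2, 3)
= ack(1, ack(2, 2))
First compute ack(2, 2) = 7
= ack(1, 7)
= 9


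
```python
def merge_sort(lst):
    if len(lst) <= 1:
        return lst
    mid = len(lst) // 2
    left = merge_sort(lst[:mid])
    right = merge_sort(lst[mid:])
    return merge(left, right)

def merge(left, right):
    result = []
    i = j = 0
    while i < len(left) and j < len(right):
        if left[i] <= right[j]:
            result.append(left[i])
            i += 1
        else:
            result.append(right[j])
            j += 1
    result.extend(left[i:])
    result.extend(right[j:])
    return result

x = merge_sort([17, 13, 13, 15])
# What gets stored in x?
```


merge_sort([17, 13, 13, 15])
Split into [17, 13] and [13, 15]
Left sorted: [13, 17]
Right sorted: [13, 15]
Merge [13, 17] and [13, 15]
= [13, 13, 15, 17]


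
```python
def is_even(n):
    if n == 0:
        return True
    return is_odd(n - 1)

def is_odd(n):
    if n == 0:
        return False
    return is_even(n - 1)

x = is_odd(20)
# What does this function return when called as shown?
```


is_odd(20)
= is_even(19)
= is_odd(18)
= is_even(17)
= is_odd(16)
= is_even(15)
= is_odd(14)
= is_even(13)
= is_odd(12)
= is_even(11)
= is_odd(10)
= is_even(9)
= is_odd(8)
= is_even(7)
= is_odd(6)
= is_even(5)
= is_odd(4)
= is_even(3)
= is_odd(2)
= is_even(1)
= is_odd(0)
n == 0: return False
= False


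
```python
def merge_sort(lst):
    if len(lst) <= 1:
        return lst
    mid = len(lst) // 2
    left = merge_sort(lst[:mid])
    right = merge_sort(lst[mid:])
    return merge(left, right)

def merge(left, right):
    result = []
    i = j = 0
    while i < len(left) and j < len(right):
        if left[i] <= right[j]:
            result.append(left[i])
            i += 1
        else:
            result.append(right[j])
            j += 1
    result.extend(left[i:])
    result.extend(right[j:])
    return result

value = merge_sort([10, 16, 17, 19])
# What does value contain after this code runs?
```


merge_sort([10, 16, 17, 19])
Split into [10, 16] and [17, 19]
Left sorted: [10, 16]
Right sorted: [17, 19]
Merge [10, 16] and [17, 19]
= [10, 16, 17, 19]


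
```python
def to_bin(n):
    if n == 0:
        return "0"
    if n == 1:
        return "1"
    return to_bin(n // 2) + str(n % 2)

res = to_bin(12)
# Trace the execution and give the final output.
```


to_bin(12)
= to_bin(6) + "0"
= to_bin(3) + "0" + "0"
= to_bin(1) + "1" + "0" + "0"
= "1" + "1" + "0" + "0"
= "1100"


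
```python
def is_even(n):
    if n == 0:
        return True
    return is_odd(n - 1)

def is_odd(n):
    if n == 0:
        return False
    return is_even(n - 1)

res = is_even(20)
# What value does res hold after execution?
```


is_even(20)
= is_odd(19)
= is_even(18)
= is_odd(17)
= is_even(16)
= is_odd(15)
= is_even(14)
= is_odd(13)
= is_even(12)
= is_odd(11)
= is_even(10)
= is_odd(9)
= is_even(8)
= is_odd(7)
= is_even(6)
= is_odd(5)
= is_even(4)
= is_odd(3)
= is_even(2)
= is_odd(1)
= is_even(0)
n == 0: return True
= True


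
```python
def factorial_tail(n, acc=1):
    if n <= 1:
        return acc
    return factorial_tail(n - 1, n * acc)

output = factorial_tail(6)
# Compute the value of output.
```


factorial_tail(6, 1)
= factorial_tail(5, 6 * 1) = factorial_tail(5, 6)
= factorial_tail(4, 5 * 6) = factorial_tail(4, 30)
= factorial_tail(3, 4 * 30) = factorial_tail(3, 120)
= factorial_tail(2, 3 * 120) = factorial_tail(2, 360)
= factorial_tail(1, 2 * 360) = factorial_tail(1, 720)
n <= 1, return acc = 720


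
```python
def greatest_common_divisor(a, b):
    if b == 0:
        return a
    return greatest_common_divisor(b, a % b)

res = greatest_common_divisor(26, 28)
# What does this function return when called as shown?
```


greatest_common_divisor(26, 28)
= greatest_common_divisor(28, 26 % 28) = greatest_common_divisor(28, 26)
= greatest_common_divisor(26, 28 % 26) = greatest_common_divisor(26, 2)
= greatest_common_divisor(2, 26 % 2) = greatest_common_divisor(2, 0)
b == 0, return a = 2


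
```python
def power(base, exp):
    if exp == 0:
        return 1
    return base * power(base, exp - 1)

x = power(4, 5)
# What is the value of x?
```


power(4, 5)
= 4 * power(4, 4)
= 4 * 4 * power(4, 3)
= 4 * 4 * 4 * power(4, 2)
= 4 * 4 * 4 * 4 * power(4, 1)
= 4 * 4 * 4 * 4 * 4 * power(4, 0)
= 4 * 4 * 4 * 4 * 4 * 1
= 1024


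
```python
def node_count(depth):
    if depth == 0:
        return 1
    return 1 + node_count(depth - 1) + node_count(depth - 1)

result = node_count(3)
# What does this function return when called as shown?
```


node_count(3)
= 1 + node_count(2) + node_count(2)
= 1 + 2 * node_count(2)
node_count(k) = 2^(k+1) - 1
node_count(0) = 1
node_count(1) = 3
node_count(2) = 7
node_count(3) = 15
node_count(3) = 2^4 - 1 = 15


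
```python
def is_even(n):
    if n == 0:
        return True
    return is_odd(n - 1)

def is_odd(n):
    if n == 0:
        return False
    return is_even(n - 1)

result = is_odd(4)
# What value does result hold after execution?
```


is_odd(4)
= is_even(3)
= is_odd(2)
= is_even(1)
= is_odd(0)
n == 0: return False
= False


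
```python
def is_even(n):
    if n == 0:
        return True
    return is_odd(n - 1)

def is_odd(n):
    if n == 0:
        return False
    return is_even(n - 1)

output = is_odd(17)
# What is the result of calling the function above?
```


is_odd(17)
= is_even(16)
= is_odd(15)
= is_even(14)
= is_odd(13)
= is_even(12)
= is_odd(11)
= is_even(10)
= is_odd(9)
= is_even(8)
= is_odd(7)
= is_even(6)
= is_odd(5)
= is_even(4)
= is_odd(3)
= is_even(2)
= is_odd(1)
= is_even(0)
n == 0: return True
= True


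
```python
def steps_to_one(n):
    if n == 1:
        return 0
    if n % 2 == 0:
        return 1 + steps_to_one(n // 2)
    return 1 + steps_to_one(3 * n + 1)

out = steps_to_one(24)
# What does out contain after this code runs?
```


steps_to_one(24)
24 is even -> steps_to_one(12)
12 is even -> steps_to_one(6)
6 is even -> steps_to_one(3)
3 is odd -> 3*3+1 = 10 -> steps_to_one(10)
10 is even -> steps_to_one(5)
5 is odd -> 3*5+1 = 16 -> steps_to_one(16)
16 is even -> steps_to_one(8)
8 is even -> steps_to_one(4)
4 is even -> steps_to_one(2)
2 is even -> steps_to_one(1)
Reached 1 after 10 steps
= 10


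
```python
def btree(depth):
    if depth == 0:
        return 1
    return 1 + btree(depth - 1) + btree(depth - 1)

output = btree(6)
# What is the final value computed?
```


btree(6)
= 1 + btree(5) + btree(5)
= 1 + 2 * btree(5)
btree(k) = 2^(k+1) - 1
btree(0) = 1
btree(1) = 3
btree(2) = 7
btree(3) = 15
btree(4) = 31
btree(6) = 2^7 - 1 = 127


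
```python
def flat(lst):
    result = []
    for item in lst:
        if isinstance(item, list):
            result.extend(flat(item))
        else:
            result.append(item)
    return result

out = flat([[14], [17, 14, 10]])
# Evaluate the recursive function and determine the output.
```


flat([[14], [17, 14, 10]])
Processing each element:
  [14] is a list -> flat recursively -> [14]
  [17, 14, 10] is a list -> flat recursively -> [17, 14, 10]
= [14, 17, 14, 10]


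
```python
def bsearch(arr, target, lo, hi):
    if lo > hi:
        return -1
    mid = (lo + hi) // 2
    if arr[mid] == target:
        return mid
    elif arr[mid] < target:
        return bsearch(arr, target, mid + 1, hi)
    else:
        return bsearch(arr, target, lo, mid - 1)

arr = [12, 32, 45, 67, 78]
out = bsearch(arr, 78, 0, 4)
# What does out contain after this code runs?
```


bsearch(arr, 78, 0, 4)
lo=0, hi=4, mid=2, arr[mid]=45
45 < 78, search right half
lo=3, hi=4, mid=3, arr[mid]=67
67 < 78, search right half
lo=4, hi=4, mid=4, arr[mid]=78
arr[4] == 78, found at index 4
= 4


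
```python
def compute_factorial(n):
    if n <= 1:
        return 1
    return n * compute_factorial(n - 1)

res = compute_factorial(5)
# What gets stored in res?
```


compute_factorial(5)
= 5 * compute_factorial(4)
= 5 * 4 * compute_factorial(3)
= 5 * 4 * 3 * compute_factorial(2)
= 5 * 4 * 3 * 2 * compute_factorial(1)
= 5 * 4 * 3 * 2 * 1
= 120


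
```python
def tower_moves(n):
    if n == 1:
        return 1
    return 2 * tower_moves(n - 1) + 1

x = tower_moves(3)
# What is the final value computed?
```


tower_moves(3)
= 2 * tower_moves(2) + 1
= 2 * (2 * tower_moves(1) + 1) + 1
Now compute bottom-up:
tower_moves(1) = 1
tower_moves(2) = 2 * 1 + 1 = 3
tower_moves(3) = 2 * 3 + 1 = 7
= 7


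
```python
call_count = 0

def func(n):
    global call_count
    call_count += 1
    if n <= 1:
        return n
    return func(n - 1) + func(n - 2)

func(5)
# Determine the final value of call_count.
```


func(5) calls func(4) and func(3); each non-base call branches into two more.
Let C(k) = total number of calls made by func(k), including the call to func(k) itself.
Base cases: C(0) = 1, C(1) = 1
Recurrence: C(k) = 1 + C(k-1) + C(k-2)
  C(2) = 1 + C(1) + C(0) = 1 + 1 + 1 = 3
  C(3) = 1 + C(2) + C(1) = 1 + 3 + 1 = 5
  C(4) = 1 + C(3) + C(2) = 1 + 5 + 3 = 9
  C(5) = 1 + C(4) + C(3) = 1 + 9 + 5 = 15
Total calls = C(5) = 15


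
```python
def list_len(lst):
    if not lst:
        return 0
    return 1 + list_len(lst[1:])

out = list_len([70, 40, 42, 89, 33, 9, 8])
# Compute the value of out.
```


list_len([70, 40, 42, 89, 33, 9, 8])
= 1 + list_len([40, 42, 89, 33, 9, 8])
= 1 + 1 + list_len([42, 89, 33, 9, 8])
= 1 + 1 + 1 + list_len([89, 33, 9, 8])
= 1 + 1 + 1 + 1 + list_len([33, 9, 8])
= 1 + 1 + 1 + 1 + 1 + list_len([9, 8])
= 1 + 1 + 1 + 1 + 1 + 1 + list_len([8])
= 1 + 1 + 1 + 1 + 1 + 1 + 1 + list_len([])
= 1 + 1 + 1 + 1 + 1 + 1 + 1 + 0
= 7


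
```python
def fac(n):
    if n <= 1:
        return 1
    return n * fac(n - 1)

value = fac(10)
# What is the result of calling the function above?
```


fac(10)
= 10 * fac(9)
= 10 * 9 * fac(8)
= 10 * 9 * 8 * fac(7)
= 10 * 9 * 8 * 7 * fac(6)
= 10 * 9 * 8 * 7 * 6 * fac(5)
= 10 * 9 * 8 * 7 * 6 * 5 * fac(4)
= 10 * 9 * 8 * 7 * 6 * 5 * 4 * fac(3)
= 10 * 9 * 8 * 7 * 6 * 5 * 4 * 3 * fac(2)
= 10 * 9 * 8 * 7 * 6 * 5 * 4 * 3 * 2 * fac(1)
= 10 * 9 * 8 * 7 * 6 * 5 * 4 * 3 * 2 * 1
= 3628800


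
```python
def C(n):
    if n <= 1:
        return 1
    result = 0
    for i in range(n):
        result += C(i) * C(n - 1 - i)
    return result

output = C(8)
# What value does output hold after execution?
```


C(8)
= sum of C(i) * C(8-1-i) for i in 0..7
First compute sub-values bottom-up:
  C(0) = 1, C(1) = 1
  C(2) = 1*1 + 1*1 = 2
  C(3) = 1*2 + 1*1 + 2*1 = 5
  C(4) = 1*5 + 1*2 + 2*1 + 5*1 = 14
  C(5) = 1*14 + 1*5 + 2*2 + 5*1 + 14*1 = 42
  C(6) = 1*42 + 1*14 + 2*5 + 5*2 + 14*1 + 42*1 = 132
  C(7) = 1*132 + 1*42 + 2*14 + 5*5 + 14*2 + 42*1 + 132*1 = 429
Now C(8):
  C(0)*C(7) = 1*429 = 429
  C(1)*C(6) = 1*132 = 132
  C(2)*C(5) = 2*42 = 84
  C(3)*C(4) = 5*14 = 70
  C(4)*C(3) = 14*5 = 70
  C(5)*C(2) = 42*2 = 84
  C(6)*C(1) = 132*1 = 132
  C(7)*C(0) = 429*1 = 429
= 429 + 132 + 84 + 70 + 70 + 84 + 132 + 429
= 1430


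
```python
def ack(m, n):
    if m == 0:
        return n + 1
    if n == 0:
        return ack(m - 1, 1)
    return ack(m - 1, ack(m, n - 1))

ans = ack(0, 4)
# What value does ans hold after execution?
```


ack(0, 4)
m == 0: return 4 + 1 = 5
= 5


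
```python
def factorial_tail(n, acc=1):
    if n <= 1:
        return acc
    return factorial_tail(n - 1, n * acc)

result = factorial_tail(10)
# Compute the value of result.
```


factorial_tail(10, 1)
= factorial_tail(9, 10 * 1) = factorial_tail(9, 10)
= factorial_tail(8, 9 * 10) = factorial_tail(8, 90)
= factorial_tail(7, 8 * 90) = factorial_tail(7, 720)
= factorial_tail(6, 7 * 720) = factorial_tail(6, 5040)
= factorial_tail(5, 6 * 5040) = factorial_tail(5, 30240)
= factorial_tail(4, 5 * 30240) = factorial_tail(4, 151200)
= factorial_tail(3, 4 * 151200) = factorial_tail(3, 604800)
= factorial_tail(2, 3 * 604800) = factorial_tail(2, 1814400)
= factorial_tail(1, 2 * 1814400) = factorial_tail(1, 3628800)
n <= 1, return acc = 3628800


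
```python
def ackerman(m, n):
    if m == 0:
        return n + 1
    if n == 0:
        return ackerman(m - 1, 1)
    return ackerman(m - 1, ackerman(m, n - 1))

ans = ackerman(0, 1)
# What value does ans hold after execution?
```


ackerman(0, 1)
m == 0: return 1 + 1 = 2
= 2


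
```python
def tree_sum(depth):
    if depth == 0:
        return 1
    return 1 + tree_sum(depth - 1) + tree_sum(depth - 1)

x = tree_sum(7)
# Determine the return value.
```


tree_sum(7)
= 1 + tree_sum(6) + tree_sum(6)
= 1 + 2 * tree_sum(6)
tree_sum(k) = 2^(k+1) - 1
tree_sum(0) = 1
tree_sum(1) = 3
tree_sum(2) = 7
tree_sum(3) = 15
tree_sum(4) = 31
tree_sum(7) = 2^8 - 1 = 255


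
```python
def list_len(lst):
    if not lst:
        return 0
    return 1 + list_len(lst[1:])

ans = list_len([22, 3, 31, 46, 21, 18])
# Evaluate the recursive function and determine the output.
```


list_len([22, 3, 31, 46, 21, 18])
= 1 + list_len([3, 31, 46, 21, 18])
= 1 + 1 + list_len([31, 46, 21, 18])
= 1 + 1 + 1 + list_len([46, 21, 18])
= 1 + 1 + 1 + 1 + list_len([21, 18])
= 1 + 1 + 1 + 1 + 1 + list_len([18])
= 1 + 1 + 1 + 1 + 1 + 1 + list_len([])
= 1 + 1 + 1 + 1 + 1 + 1 + 0
= 6


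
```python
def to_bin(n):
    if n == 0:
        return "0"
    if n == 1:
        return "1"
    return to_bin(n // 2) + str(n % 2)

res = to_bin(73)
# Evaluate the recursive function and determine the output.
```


to_bin(73)
= to_bin(36) + "1"
= to_bin(18) + "0" + "1"
= to_bin(9) + "0" + "0" + "1"
= to_bin(4) + "1" + "0" + "0" + "1"
= to_bin(2) + "0" + "1" + "0" + "0" + "1"
= to_bin(1) + "0" + "0" + "1" + "0" + "0" + "1"
= "1" + "0" + "0" + "1" + "0" + "0" + "1"
= "1001001"


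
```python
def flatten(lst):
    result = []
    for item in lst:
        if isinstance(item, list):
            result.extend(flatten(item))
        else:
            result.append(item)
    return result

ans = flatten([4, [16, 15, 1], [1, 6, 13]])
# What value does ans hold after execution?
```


flatten([4, [16, 15, 1], [1, 6, 13]])
Processing each element:
  4 is not a list -> append 4
  [16, 15, 1] is a list -> flatten recursively -> [16, 15, 1]
  [1, 6, 13] is a list -> flatten recursively -> [1, 6, 13]
= [4, 16, 15, 1, 1, 6, 13]


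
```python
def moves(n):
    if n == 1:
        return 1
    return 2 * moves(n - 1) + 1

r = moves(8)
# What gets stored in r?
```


moves(8)
= 2 * moves(7) + 1
= 2 * (2 * moves(6) + 1) + 1
= 2 * (2 * (2 * moves(5) + 1) + 1) + 1
= 2 * (2 * (2 * (2 * moves(4) + 1) + 1) + 1) + 1
= 2 * (2 * (2 * (2 * (2 * moves(3) + 1) + 1) + 1) + 1) + 1
= 2 * (2 * (2 * (2 * (2 * (2 * moves(2) + 1) + 1) + 1) + 1) + 1) + 1
= 2 * (2 * (2 * (2 * (2 * (2 * (2 * moves(1) + 1) + 1) + 1) + 1) + 1) + 1) + 1
Now compute bottom-up:
moves(1) = 1
moves(2) = 2 * 1 + 1 = 3
moves(3) = 2 * 3 + 1 = 7
moves(4) = 2 * 7 + 1 = 15
moves(5) = 2 * 15 + 1 = 31
moves(6) = 2 * 31 + 1 = 63
moves(7) = 2 * 63 + 1 = 127
moves(8) = 2 * 127 + 1 = 255
= 255


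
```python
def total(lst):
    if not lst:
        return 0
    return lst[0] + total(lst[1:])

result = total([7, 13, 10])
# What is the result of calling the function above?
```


total([7, 13, 10])
= 7 + total([13, 10])
= 7 + 13 + total([10])
= 7 + 13 + 10 + total([])
= 7 + 13 + 10 + 0
= 30


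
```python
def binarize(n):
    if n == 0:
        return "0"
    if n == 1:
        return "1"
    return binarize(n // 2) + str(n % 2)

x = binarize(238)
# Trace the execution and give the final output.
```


binarize(238)
= binarize(119) + "0"
= binarize(59) + "1" + "0"
= binarize(29) + "1" + "1" + "0"
= binarize(14) + "1" + "1" + "1" + "0"
= binarize(7) + "0" + "1" + "1" + "1" + "0"
= binarize(3) + "1" + "0" + "1" + "1" + "1" + "0"
= binarize(1) + "1" + "1" + "0" + "1" + "1" + "1" + "0"
= "1" + "1" + "1" + "0" + "1" + "1" + "1" + "0"
= "11101110"


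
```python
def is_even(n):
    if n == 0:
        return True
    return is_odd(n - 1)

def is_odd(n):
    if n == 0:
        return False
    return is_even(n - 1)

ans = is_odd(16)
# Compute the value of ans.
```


is_odd(16)
= is_even(15)
= is_odd(14)
= is_even(13)
= is_odd(12)
= is_even(11)
= is_odd(10)
= is_even(9)
= is_odd(8)
= is_even(7)
= is_odd(6)
= is_even(5)
= is_odd(4)
= is_even(3)
= is_odd(2)
= is_even(1)
= is_odd(0)
n == 0: return False
= False


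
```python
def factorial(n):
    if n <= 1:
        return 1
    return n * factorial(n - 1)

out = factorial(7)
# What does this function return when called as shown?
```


factorial(7)
= 7 * factorial(6)
= 7 * 6 * factorial(5)
= 7 * 6 * 5 * factorial(4)
= 7 * 6 * 5 * 4 * factorial(3)
= 7 * 6 * 5 * 4 * 3 * factorial(2)
= 7 * 6 * 5 * 4 * 3 * 2 * factorial(1)
= 7 * 6 * 5 * 4 * 3 * 2 * 1
= 5040


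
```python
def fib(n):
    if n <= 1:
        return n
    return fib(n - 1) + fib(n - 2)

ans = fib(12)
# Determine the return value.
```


fib(12)
= fib(11) + fib(10)
= (fib(10) + fib(9)) + fib(10)
Computing bottom-up: fib(0)=0, fib(1)=1, fib(2)=1, fib(3)=2, fib(4)=3, fib(5)=5, fib(6)=8, fib(7)=13, fib(8)=21, fib(9)=34, fib(10)=55, fib(11)=89, fib(12)=144
= 144


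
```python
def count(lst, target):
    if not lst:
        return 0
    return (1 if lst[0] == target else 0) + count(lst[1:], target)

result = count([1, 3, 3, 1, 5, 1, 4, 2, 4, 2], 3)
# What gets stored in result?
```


count([1, 3, 3, 1, 5, 1, 4, 2, 4, 2], 3)
lst[0]=1 != 3: 0 + count([3, 3, 1, 5, 1, 4, 2, 4, 2], 3)
lst[0]=3 == 3: 1 + count([3, 1, 5, 1, 4, 2, 4, 2], 3)
lst[0]=3 == 3: 1 + count([1, 5, 1, 4, 2, 4, 2], 3)
lst[0]=1 != 3: 0 + count([5, 1, 4, 2, 4, 2], 3)
lst[0]=5 != 3: 0 + count([1, 4, 2, 4, 2], 3)
lst[0]=1 != 3: 0 + count([4, 2, 4, 2], 3)
lst[0]=4 != 3: 0 + count([2, 4, 2], 3)
lst[0]=2 != 3: 0 + count([4, 2], 3)
lst[0]=4 != 3: 0 + count([2], 3)
lst[0]=2 != 3: 0 + count([], 3)
= 2


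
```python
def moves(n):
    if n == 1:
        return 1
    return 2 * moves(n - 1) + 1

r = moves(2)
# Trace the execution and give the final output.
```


moves(2)
= 2 * moves(1) + 1
Now compute bottom-up:
moves(1) = 1
moves(2) = 2 * 1 + 1 = 3
= 3


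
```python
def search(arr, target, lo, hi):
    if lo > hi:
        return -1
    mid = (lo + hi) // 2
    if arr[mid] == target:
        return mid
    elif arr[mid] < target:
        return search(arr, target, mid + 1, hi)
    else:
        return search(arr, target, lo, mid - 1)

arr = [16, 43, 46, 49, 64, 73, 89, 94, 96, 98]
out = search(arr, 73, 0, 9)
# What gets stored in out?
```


search(arr, 73, 0, 9)
lo=0, hi=9, mid=4, arr[mid]=64
64 < 73, search right half
lo=5, hi=9, mid=7, arr[mid]=94
94 > 73, search left half
lo=5, hi=6, mid=5, arr[mid]=73
arr[5] == 73, found at index 5
= 5


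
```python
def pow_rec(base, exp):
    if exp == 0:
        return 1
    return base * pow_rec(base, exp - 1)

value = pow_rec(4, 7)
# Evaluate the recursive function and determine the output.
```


pow_rec(4, 7)
= 4 * pow_rec(4, 6)
= 4 * 4 * pow_rec(4, 5)
= 4 * 4 * 4 * pow_rec(4, 4)
= 4 * 4 * 4 * 4 * pow_rec(4, 3)
= 4 * 4 * 4 * 4 * 4 * pow_rec(4, 2)
= 4 * 4 * 4 * 4 * 4 * 4 * pow_rec(4, 1)
= 4 * 4 * 4 * 4 * 4 * 4 * 4 * pow_rec(4, 0)
= 4 * 4 * 4 * 4 * 4 * 4 * 4 * 1
= 16384


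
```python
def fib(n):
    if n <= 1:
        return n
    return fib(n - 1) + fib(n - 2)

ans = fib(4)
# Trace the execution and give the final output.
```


fib(4)
= fib(3) + fib(2)
= (fib(2) + fib(1)) + fib(2)
Computing bottom-up: fib(0)=0, fib(1)=1, fib(2)=1, fib(3)=2, fib(4)=3
= 3
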